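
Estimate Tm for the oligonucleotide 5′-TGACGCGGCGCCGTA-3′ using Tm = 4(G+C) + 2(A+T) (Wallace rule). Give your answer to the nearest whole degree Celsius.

52°C

Base counts: A=2, T=2, G=6, C=5 (length 15).
Tm = 2·(2+2) + 4·(6+5) = 2·4 + 4·11 = 8 + 44 = 52°C.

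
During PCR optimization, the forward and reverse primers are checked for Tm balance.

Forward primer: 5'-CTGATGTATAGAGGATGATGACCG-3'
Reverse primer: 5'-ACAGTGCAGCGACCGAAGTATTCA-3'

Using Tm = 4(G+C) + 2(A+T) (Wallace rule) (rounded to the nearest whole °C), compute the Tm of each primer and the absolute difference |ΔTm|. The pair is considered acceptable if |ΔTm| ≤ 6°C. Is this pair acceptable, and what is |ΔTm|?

Forward: A=7 T=6 G=8 C=3 → Tm = 2·13 + 4·11 = 70°C.
Reverse: A=8 T=4 G=6 C=6 → Tm = 2·12 + 4·12 = 72°C.
|ΔTm| = |70 − 72| = 2°C, ≤ 6°C.

|ΔTm| = 2°C; the pair is acceptable.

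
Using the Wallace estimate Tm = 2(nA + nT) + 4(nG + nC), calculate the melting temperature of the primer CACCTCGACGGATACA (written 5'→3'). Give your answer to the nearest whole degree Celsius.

Base counts: A=5, T=2, G=3, C=6 (length 16).
Tm = 2·(5+2) + 4·(3+6) = 2·7 + 4·9 = 14 + 36 = 50°C.

50°C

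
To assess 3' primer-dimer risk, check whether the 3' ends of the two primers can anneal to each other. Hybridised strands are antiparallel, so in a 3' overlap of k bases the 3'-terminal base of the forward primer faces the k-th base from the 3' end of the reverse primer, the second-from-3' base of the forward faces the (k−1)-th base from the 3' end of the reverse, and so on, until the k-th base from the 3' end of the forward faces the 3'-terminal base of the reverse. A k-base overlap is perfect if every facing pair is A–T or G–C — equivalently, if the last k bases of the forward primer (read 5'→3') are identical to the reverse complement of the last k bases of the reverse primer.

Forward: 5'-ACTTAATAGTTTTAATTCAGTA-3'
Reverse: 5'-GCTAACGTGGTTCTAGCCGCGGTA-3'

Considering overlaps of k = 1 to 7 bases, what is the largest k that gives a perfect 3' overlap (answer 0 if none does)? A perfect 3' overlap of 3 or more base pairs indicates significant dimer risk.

Longest perfect overlap: 2 complementary base pairs; below the dimer-risk threshold (threshold 3).

Last 7 bases (5'→3') — forward …TTCAGTA, reverse …CGCGGTA.
Reverse complement of the reverse primer's last 7 bases: TACCGCG; its first k bases are the reverse complement of the reverse primer's last k bases, so a perfect k-base overlap needs the forward primer's last k bases to equal them.
Comparing (forward last k vs required): k=1: A vs T ✗; k=2: TA vs TA ✓; k=3: GTA vs TAC ✗; k=4: AGTA vs TACC ✗; k=5: CAGTA vs TACCG ✗; k=6: TCAGTA vs TACCGC ✗; k=7: TTCAGTA vs TACCGCG ✗.
Only k = 2 is perfect, so the longest perfect 3' overlap is 2.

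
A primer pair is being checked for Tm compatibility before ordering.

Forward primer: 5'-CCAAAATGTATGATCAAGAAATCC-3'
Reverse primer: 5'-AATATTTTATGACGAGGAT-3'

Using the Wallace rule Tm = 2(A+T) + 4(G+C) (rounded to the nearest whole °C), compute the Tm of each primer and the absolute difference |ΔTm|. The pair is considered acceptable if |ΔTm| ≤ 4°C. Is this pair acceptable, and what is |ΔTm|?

|ΔTm| = 16°C; the pair is not acceptable.

Forward: A=11 T=5 G=3 C=5 → Tm = 2·16 + 4·8 = 64°C.
Reverse: A=7 T=7 G=4 C=1 → Tm = 2·14 + 4·5 = 48°C.
|ΔTm| = |64 − 48| = 16°C, > 4°C.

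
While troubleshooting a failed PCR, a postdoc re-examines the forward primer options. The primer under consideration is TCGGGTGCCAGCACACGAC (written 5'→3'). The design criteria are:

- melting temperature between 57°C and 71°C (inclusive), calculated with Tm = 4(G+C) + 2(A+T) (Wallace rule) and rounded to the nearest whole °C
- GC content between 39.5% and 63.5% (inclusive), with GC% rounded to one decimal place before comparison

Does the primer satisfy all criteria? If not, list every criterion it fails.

Fails: GC content.

Base counts: A=4, T=2, G=6, C=7 (length 19).
Tm: Tm = 2·6 + 4·13 = 64°C ✓
GC content: GC 13/19 = 68.4%, outside 39.5–63.5% ✗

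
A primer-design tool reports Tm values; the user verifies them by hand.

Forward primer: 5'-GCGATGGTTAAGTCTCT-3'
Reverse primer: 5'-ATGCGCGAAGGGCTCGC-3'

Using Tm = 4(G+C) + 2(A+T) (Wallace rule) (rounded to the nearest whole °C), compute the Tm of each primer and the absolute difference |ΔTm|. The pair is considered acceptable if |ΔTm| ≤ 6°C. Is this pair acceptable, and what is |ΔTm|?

|ΔTm| = 8°C; the pair is not acceptable.

Forward: A=3 T=6 G=5 C=3 → Tm = 2·9 + 4·8 = 50°C.
Reverse: A=3 T=2 G=7 C=5 → Tm = 2·5 + 4·12 = 58°C.
|ΔTm| = |50 − 58| = 8°C, > 6°C.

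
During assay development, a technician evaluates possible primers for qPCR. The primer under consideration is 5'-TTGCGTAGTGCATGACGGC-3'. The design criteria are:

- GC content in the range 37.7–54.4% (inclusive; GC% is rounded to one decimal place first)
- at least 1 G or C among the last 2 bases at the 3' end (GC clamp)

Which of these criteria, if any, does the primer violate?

Base counts: A=3, T=5, G=7, C=4 (length 19).
GC content: GC 11/19 = 57.9%, outside 37.7–54.4% ✗
GC clamp: 3' end GC has 2 G/C ✓

Fails: GC content.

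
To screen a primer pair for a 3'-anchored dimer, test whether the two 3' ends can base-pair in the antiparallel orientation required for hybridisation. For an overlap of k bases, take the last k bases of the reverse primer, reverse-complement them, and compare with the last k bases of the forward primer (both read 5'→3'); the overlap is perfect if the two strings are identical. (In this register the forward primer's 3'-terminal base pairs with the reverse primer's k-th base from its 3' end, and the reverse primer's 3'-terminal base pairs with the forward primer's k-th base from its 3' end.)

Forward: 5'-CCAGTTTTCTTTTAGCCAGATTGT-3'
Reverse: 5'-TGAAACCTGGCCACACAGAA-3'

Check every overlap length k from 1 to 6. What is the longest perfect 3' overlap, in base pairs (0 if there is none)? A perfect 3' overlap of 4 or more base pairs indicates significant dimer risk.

Longest perfect overlap: 1 complementary base pair; below the dimer-risk threshold (threshold 4).

Last 6 bases (5'→3') — forward …GATTGT, reverse …ACAGAA.
Reverse complement of the reverse primer's last 6 bases: TTCTGT; its first k bases are the reverse complement of the reverse primer's last k bases, so a perfect k-base overlap needs the forward primer's last k bases to equal them.
Comparing (forward last k vs required): k=1: T vs T ✓; k=2: GT vs TT ✗; k=3: TGT vs TTC ✗; k=4: TTGT vs TTCT ✗; k=5: ATTGT vs TTCTG ✗; k=6: GATTGT vs TTCTGT ✗.
Only k = 1 is perfect, so the longest perfect 3' overlap is 1.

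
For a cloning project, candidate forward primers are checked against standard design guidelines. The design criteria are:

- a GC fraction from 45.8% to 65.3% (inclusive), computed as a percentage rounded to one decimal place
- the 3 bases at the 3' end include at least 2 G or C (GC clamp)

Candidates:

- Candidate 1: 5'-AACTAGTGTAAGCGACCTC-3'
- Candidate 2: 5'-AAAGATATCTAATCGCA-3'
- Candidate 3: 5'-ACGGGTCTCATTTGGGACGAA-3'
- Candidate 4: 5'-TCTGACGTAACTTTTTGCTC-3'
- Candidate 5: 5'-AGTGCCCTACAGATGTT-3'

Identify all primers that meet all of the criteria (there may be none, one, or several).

Candidate 1 only.

Candidate 1 (19 nt, A=6 T=4 G=4 C=5): GC 9/19 = 47.4% ✓; 3' end CTC has 2 G/C ✓ — passes.
Candidate 2 (17 nt, A=8 T=4 G=2 C=3): GC 5/17 = 29.4%, outside 45.8–65.3% ✗; 3' end GCA has 2 G/C ✓ — fails.
Candidate 3 (21 nt, A=5 T=5 G=7 C=4): GC 11/21 = 52.4% ✓; 3' end GAA has 1 G/C, need ≥2 ✗ — fails.
Candidate 4 (20 nt, A=3 T=9 G=3 C=5): GC 8/20 = 40.0%, outside 45.8–65.3% ✗; 3' end CTC has 2 G/C ✓ — fails.
Candidate 5 (17 nt, A=4 T=5 G=4 C=4): GC 8/17 = 47.1% ✓; 3' end GTT has 1 G/C, need ≥2 ✗ — fails.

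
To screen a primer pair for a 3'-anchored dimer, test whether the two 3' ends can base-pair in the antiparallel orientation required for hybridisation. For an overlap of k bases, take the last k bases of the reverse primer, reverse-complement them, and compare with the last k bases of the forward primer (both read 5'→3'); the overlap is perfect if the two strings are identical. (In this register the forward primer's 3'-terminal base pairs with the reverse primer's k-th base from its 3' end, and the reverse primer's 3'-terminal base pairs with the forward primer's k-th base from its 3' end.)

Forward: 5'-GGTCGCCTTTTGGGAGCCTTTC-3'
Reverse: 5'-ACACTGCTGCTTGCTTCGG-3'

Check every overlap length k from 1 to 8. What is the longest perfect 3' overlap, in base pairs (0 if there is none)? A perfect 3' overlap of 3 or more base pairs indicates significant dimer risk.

Longest perfect overlap: 1 complementary base pair; below the dimer-risk threshold (threshold 3).

Last 8 bases (5'→3') — forward …AGCCTTTC, reverse …TGCTTCGG.
Reverse complement of the reverse primer's last 8 bases: CCGAAGCA; its first k bases are the reverse complement of the reverse primer's last k bases, so a perfect k-base overlap needs the forward primer's last k bases to equal them.
Comparing (forward last k vs required): k=1: C vs C ✓; k=2: TC vs CC ✗; k=3: TTC vs CCG ✗; k=4: TTTC vs CCGA ✗; k=5: CTTTC vs CCGAA ✗; k=6: CCTTTC vs CCGAAG ✗; k=7: GCCTTTC vs CCGAAGC ✗; k=8: AGCCTTTC vs CCGAAGCA ✗.
Only k = 1 is perfect, so the longest perfect 3' overlap is 1.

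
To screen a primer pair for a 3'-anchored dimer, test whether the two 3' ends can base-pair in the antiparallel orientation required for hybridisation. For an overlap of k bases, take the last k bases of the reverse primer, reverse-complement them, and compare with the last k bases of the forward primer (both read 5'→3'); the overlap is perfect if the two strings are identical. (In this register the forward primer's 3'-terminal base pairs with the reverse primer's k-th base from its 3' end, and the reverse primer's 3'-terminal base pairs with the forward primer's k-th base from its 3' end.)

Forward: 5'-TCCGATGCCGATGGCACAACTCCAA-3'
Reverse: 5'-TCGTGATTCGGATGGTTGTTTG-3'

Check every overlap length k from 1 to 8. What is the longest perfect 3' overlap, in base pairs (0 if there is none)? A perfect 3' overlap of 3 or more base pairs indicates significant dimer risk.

Last 8 bases (5'→3') — forward …AACTCCAA, reverse …GTTGTTTG.
Reverse complement of the reverse primer's last 8 bases: CAAACAAC; its first k bases are the reverse complement of the reverse primer's last k bases, so a perfect k-base overlap needs the forward primer's last k bases to equal them.
Comparing (forward last k vs required): k=1: A vs C ✗; k=2: AA vs CA ✗; k=3: CAA vs CAA ✓; k=4: CCAA vs CAAA ✗; k=5: TCCAA vs CAAAC ✗; k=6: CTCCAA vs CAAACA ✗; k=7: ACTCCAA vs CAAACAA ✗; k=8: AACTCCAA vs CAAACAAC ✗.
Only k = 3 is perfect, so the longest perfect 3' overlap is 3.

Longest perfect overlap: 3 complementary base pairs; significant dimer risk (threshold 3).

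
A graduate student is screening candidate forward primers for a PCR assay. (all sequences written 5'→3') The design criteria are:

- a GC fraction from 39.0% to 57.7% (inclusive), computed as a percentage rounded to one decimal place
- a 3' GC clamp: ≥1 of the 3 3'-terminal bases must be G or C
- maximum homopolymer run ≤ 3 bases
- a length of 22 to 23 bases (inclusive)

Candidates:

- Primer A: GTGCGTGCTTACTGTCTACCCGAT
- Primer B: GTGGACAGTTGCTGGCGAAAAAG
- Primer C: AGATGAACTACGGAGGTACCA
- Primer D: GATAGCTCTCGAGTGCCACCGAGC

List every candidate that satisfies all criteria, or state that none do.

None of the candidates satisfy all criteria.

Primer A (24 nt, A=3 T=8 G=6 C=7): GC 13/24 = 54.2% ✓; 3' end GAT has 1 G/C ✓; longest run = 3 ✓; length 24, outside 22–23 ✗ — fails.
Primer B (23 nt, A=7 T=4 G=9 C=3): GC 12/23 = 52.2% ✓; 3' end AAG has 1 G/C ✓; longest run = 5, exceeds 3 ✗; length 23 ✓ — fails.
Primer C (21 nt, A=8 T=3 G=6 C=4): GC 10/21 = 47.6% ✓; 3' end CCA has 2 G/C ✓; longest run = 2 ✓; length 21, outside 22–23 ✗ — fails.
Primer D (24 nt, A=5 T=4 G=7 C=8): GC 15/24 = 62.5%, outside 39.0–57.7% ✗; 3' end AGC has 2 G/C ✓; longest run = 2 ✓; length 24, outside 22–23 ✗ — fails.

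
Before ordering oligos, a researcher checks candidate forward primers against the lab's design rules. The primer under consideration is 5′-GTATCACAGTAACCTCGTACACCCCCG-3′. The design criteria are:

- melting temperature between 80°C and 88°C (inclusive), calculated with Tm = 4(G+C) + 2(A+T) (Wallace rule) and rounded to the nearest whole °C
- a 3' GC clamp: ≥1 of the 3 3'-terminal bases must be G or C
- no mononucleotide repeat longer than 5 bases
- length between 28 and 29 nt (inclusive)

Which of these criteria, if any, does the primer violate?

Base counts: A=7, T=5, G=4, C=11 (length 27).
Tm: Tm = 2·12 + 4·15 = 84°C ✓
GC clamp: 3' end CCG has 3 G/C ✓
homopolymer run: longest run = 5 ✓
length: length 27, outside 28–29 ✗

Fails: length.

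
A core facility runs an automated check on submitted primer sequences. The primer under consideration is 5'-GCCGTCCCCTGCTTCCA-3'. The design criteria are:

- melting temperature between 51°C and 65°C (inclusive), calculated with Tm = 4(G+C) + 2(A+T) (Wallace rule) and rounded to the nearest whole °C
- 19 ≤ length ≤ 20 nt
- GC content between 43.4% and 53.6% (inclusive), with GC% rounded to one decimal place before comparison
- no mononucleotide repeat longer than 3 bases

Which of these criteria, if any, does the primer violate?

Fails: length, GC content, homopolymer run.

Base counts: A=1, T=4, G=3, C=9 (length 17).
Tm: Tm = 2·5 + 4·12 = 58°C ✓
length: length 17, outside 19–20 ✗
GC content: GC 12/17 = 70.6%, outside 43.4–53.6% ✗
homopolymer run: longest run = 4, exceeds 3 ✗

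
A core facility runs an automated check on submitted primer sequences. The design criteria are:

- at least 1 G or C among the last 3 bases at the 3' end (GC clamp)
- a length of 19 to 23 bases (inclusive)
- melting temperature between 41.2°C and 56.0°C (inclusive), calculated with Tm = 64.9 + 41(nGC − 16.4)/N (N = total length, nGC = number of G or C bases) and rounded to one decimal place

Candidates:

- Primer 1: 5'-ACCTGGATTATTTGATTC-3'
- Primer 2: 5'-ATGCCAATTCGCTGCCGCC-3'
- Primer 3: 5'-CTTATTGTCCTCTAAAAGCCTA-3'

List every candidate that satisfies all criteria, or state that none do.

Primer 1 (18 nt, A=4 T=8 G=3 C=3): 3' end TTC has 1 G/C ✓; length 18, outside 19–23 ✗; Tm = 64.9 + 41·(6 − 16.4)/18 = 41.2°C ✓ — fails.
Primer 2 (19 nt, A=3 T=4 G=4 C=8): 3' end GCC has 3 G/C ✓; length 19 ✓; Tm = 64.9 + 41·(12 − 16.4)/19 = 55.4°C ✓ — passes.
Primer 3 (22 nt, A=6 T=8 G=2 C=6): 3' end CTA has 1 G/C ✓; length 22 ✓; Tm = 64.9 + 41·(8 − 16.4)/22 = 49.2°C ✓ — passes.

Primer 2 and Primer 3.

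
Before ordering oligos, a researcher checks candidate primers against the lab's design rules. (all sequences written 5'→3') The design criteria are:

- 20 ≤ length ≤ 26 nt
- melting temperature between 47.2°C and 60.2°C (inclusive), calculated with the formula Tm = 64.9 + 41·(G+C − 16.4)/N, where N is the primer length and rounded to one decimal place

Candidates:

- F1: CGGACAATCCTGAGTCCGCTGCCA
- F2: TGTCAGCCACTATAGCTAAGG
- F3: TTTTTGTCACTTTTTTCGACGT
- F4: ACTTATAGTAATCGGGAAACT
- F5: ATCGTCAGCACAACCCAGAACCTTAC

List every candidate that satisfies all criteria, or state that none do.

F2, F3 and F5.

F1 (24 nt, A=5 T=4 G=6 C=9): length 24 ✓; Tm = 64.9 + 41·(15 − 16.4)/24 = 62.5°C, outside 47.2–60.2°C ✗ — fails.
F2 (21 nt, A=6 T=5 G=5 C=5): length 21 ✓; Tm = 64.9 + 41·(10 − 16.4)/21 = 52.4°C ✓ — passes.
F3 (22 nt, A=2 T=13 G=3 C=4): length 22 ✓; Tm = 64.9 + 41·(7 − 16.4)/22 = 47.4°C ✓ — passes.
F4 (21 nt, A=8 T=6 G=4 C=3): length 21 ✓; Tm = 64.9 + 41·(7 − 16.4)/21 = 46.5°C, outside 47.2–60.2°C ✗ — fails.
F5 (26 nt, A=9 T=4 G=3 C=10): length 26 ✓; Tm = 64.9 + 41·(13 − 16.4)/26 = 59.5°C ✓ — passes.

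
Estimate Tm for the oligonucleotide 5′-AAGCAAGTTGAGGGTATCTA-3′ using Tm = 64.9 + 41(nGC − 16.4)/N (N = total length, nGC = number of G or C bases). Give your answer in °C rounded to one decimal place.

47.7°C

Base counts: A=7, T=5, G=6, C=2; G+C = 8, N = 20.
Tm = 64.9 + 41·(8 − 16.4)/20 = 64.9 + -344.40/20 = 47.7°C.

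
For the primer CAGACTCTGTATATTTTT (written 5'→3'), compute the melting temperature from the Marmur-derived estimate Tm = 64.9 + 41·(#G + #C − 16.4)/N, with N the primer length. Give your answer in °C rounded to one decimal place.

Base counts: A=4, T=9, G=2, C=3; G+C = 5, N = 18.
Tm = 64.9 + 41·(5 − 16.4)/18 = 64.9 + -467.40/18 = 38.9°C.

38.9°C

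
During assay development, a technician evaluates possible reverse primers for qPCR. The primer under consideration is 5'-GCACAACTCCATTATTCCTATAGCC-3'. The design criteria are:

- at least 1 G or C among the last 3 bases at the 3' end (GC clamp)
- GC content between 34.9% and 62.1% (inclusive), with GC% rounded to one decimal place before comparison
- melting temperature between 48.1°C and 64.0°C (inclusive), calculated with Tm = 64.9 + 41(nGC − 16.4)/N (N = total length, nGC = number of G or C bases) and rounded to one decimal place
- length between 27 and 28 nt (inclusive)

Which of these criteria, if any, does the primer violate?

Base counts: A=7, T=7, G=2, C=9 (length 25).
GC clamp: 3' end GCC has 3 G/C ✓
GC content: GC 11/25 = 44.0% ✓
Tm: Tm = 64.9 + 41·(11 − 16.4)/25 = 56.0°C ✓
length: length 25, outside 27–28 ✗

Fails: length.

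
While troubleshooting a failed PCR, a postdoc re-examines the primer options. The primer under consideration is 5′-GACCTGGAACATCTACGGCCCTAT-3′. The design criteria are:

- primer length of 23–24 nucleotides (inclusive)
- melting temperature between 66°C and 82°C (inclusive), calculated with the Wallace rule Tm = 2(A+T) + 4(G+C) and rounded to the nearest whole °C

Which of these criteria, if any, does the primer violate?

Base counts: A=6, T=5, G=5, C=8 (length 24).
length: length 24 ✓
Tm: Tm = 2·11 + 4·13 = 74°C ✓

Meets all criteria.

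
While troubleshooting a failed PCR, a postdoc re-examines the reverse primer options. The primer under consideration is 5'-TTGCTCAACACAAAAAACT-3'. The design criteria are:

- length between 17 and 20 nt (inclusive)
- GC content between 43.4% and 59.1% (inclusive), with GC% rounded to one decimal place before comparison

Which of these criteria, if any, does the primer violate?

Fails: GC content.

Base counts: A=9, T=4, G=1, C=5 (length 19).
length: length 19 ✓
GC content: GC 6/19 = 31.6%, outside 43.4–59.1% ✗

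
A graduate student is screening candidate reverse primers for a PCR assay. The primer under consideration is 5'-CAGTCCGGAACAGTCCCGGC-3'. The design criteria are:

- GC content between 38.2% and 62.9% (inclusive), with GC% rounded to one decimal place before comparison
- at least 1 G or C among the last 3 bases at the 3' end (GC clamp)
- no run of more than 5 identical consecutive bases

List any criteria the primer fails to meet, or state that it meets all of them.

Fails: GC content.

Base counts: A=4, T=2, G=6, C=8 (length 20).
GC content: GC 14/20 = 70.0%, outside 38.2–62.9% ✗
GC clamp: 3' end GGC has 3 G/C ✓
homopolymer run: longest run = 3 ✓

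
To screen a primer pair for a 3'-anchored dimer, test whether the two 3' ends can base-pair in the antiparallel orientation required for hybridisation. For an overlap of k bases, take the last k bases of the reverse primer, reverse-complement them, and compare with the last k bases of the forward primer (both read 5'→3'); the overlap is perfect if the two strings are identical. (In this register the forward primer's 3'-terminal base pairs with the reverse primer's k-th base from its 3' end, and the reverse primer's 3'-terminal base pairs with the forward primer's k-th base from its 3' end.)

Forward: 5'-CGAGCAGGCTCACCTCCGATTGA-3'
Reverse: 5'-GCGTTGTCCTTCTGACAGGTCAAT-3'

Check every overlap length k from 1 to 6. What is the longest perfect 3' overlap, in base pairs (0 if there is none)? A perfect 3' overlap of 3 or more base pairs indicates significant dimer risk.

Last 6 bases (5'→3') — forward …GATTGA, reverse …GTCAAT.
Reverse complement of the reverse primer's last 6 bases: ATTGAC; its first k bases are the reverse complement of the reverse primer's last k bases, so a perfect k-base overlap needs the forward primer's last k bases to equal them.
Comparing (forward last k vs required): k=1: A vs A ✓; k=2: GA vs AT ✗; k=3: TGA vs ATT ✗; k=4: TTGA vs ATTG ✗; k=5: ATTGA vs ATTGA ✓; k=6: GATTGA vs ATTGAC ✗.
Perfect overlaps at k = 1, 5; the largest is 5.

Longest perfect overlap: 5 complementary base pairs; significant dimer risk (threshold 3).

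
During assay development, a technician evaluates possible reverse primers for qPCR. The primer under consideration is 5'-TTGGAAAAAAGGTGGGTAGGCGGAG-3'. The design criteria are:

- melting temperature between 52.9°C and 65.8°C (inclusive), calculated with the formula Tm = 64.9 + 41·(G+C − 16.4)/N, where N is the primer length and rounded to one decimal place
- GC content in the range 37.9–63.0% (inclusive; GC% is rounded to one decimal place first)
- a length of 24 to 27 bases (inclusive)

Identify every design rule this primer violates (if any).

Base counts: A=8, T=4, G=12, C=1 (length 25).
Tm: Tm = 64.9 + 41·(13 − 16.4)/25 = 59.3°C ✓
GC content: GC 13/25 = 52.0% ✓
length: length 25 ✓

Meets all criteria.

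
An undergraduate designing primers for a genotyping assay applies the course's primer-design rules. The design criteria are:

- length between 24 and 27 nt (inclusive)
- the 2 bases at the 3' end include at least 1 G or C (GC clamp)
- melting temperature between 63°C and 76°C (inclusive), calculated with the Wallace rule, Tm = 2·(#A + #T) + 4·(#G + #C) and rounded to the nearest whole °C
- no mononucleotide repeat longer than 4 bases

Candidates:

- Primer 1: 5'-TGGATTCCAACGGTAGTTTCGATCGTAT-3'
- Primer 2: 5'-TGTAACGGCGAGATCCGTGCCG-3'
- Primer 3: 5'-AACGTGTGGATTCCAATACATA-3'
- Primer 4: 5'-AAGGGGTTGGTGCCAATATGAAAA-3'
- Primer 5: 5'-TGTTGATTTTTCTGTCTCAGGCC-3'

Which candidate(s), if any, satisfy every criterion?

None of the candidates satisfy all criteria.

Primer 1 (28 nt, A=6 T=10 G=7 C=5): length 28, outside 24–27 ✗; 3' end AT has 0 G/C, need ≥1 ✗; Tm = 2·16 + 4·12 = 80°C, outside 63–76°C ✗; longest run = 3 ✓ — fails.
Primer 2 (22 nt, A=4 T=4 G=8 C=6): length 22, outside 24–27 ✗; 3' end CG has 2 G/C ✓; Tm = 2·8 + 4·14 = 72°C ✓; longest run = 2 ✓ — fails.
Primer 3 (22 nt, A=8 T=6 G=4 C=4): length 22, outside 24–27 ✗; 3' end TA has 0 G/C, need ≥1 ✗; Tm = 2·14 + 4·8 = 60°C, outside 63–76°C ✗; longest run = 2 ✓ — fails.
Primer 4 (24 nt, A=9 T=5 G=8 C=2): length 24 ✓; 3' end AA has 0 G/C, need ≥1 ✗; Tm = 2·14 + 4·10 = 68°C ✓; longest run = 4 ✓ — fails.
Primer 5 (23 nt, A=2 T=11 G=5 C=5): length 23, outside 24–27 ✗; 3' end CC has 2 G/C ✓; Tm = 2·13 + 4·10 = 66°C ✓; longest run = 5, exceeds 4 ✗ — fails.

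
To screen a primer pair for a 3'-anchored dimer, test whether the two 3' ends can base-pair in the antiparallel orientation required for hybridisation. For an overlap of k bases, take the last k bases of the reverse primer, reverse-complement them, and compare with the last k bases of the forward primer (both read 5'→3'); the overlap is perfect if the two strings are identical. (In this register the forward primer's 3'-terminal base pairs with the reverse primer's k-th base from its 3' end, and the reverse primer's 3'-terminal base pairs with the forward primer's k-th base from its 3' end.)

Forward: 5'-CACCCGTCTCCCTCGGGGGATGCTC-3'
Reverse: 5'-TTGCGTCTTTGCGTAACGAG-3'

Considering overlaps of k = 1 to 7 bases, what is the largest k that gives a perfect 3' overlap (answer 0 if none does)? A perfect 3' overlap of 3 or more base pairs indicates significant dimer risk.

Longest perfect overlap: 3 complementary base pairs; significant dimer risk (threshold 3).

Last 7 bases (5'→3') — forward …GATGCTC, reverse …TAACGAG.
Reverse complement of the reverse primer's last 7 bases: CTCGTTA; its first k bases are the reverse complement of the reverse primer's last k bases, so a perfect k-base overlap needs the forward primer's last k bases to equal them.
Comparing (forward last k vs required): k=1: C vs C ✓; k=2: TC vs CT ✗; k=3: CTC vs CTC ✓; k=4: GCTC vs CTCG ✗; k=5: TGCTC vs CTCGT ✗; k=6: ATGCTC vs CTCGTT ✗; k=7: GATGCTC vs CTCGTTA ✗.
Perfect overlaps at k = 1, 3; the largest is 3.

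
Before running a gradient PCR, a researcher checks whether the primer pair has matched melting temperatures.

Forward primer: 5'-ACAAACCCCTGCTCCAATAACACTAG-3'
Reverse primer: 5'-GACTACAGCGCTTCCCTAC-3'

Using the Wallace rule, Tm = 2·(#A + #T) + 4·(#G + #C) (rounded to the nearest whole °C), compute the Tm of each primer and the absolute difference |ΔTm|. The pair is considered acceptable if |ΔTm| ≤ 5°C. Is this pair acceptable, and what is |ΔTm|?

Forward: A=10 T=4 G=2 C=10 → Tm = 2·14 + 4·12 = 76°C.
Reverse: A=4 T=4 G=3 C=8 → Tm = 2·8 + 4·11 = 60°C.
|ΔTm| = |76 − 60| = 16°C, > 5°C.

|ΔTm| = 16°C; the pair is not acceptable.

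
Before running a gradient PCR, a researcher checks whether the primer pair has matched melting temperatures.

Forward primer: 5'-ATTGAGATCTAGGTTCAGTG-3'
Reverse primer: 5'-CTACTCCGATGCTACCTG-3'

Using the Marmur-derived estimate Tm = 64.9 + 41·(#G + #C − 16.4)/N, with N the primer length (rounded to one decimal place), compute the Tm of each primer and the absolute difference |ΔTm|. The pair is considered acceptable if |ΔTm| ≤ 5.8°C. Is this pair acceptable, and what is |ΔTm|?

|ΔTm| = 2.6°C; the pair is acceptable.

Forward: G+C = 8, N = 20 → Tm = 64.9 + 41·(8 − 16.4)/20 = 47.7°C.
Reverse: G+C = 10, N = 18 → Tm = 64.9 + 41·(10 − 16.4)/18 = 50.3°C.
|ΔTm| = |47.7 − 50.3| = 2.6°C, ≤ 5.8°C.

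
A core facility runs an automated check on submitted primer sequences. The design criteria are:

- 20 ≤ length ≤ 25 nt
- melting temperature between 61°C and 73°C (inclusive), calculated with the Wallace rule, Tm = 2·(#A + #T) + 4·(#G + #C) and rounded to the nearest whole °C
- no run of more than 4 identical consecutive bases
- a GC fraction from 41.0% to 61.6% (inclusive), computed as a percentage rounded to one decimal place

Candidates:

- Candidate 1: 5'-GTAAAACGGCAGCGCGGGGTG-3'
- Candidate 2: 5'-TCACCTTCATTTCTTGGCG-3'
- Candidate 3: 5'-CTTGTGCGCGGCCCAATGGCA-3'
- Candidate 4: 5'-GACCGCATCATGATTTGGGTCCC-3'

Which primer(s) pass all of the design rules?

Candidate 4 only.

Candidate 1 (21 nt, A=5 T=2 G=10 C=4): length 21 ✓; Tm = 2·7 + 4·14 = 70°C ✓; longest run = 4 ✓; GC 14/21 = 66.7%, outside 41.0–61.6% ✗ — fails.
Candidate 2 (19 nt, A=2 T=8 G=3 C=6): length 19, outside 20–25 ✗; Tm = 2·10 + 4·9 = 56°C, outside 61–73°C ✗; longest run = 3 ✓; GC 9/19 = 47.4% ✓ — fails.
Candidate 3 (21 nt, A=3 T=4 G=7 C=7): length 21 ✓; Tm = 2·7 + 4·14 = 70°C ✓; longest run = 3 ✓; GC 14/21 = 66.7%, outside 41.0–61.6% ✗ — fails.
Candidate 4 (23 nt, A=4 T=6 G=6 C=7): length 23 ✓; Tm = 2·10 + 4·13 = 72°C ✓; longest run = 3 ✓; GC 13/23 = 56.5% ✓ — passes.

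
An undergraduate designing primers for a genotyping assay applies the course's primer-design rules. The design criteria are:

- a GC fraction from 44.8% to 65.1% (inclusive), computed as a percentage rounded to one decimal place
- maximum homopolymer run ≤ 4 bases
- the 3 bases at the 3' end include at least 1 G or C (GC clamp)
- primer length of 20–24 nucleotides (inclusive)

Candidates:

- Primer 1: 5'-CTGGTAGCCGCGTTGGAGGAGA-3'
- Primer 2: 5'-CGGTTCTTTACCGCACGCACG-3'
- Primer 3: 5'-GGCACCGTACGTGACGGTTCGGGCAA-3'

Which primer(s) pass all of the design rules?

Primer 1 (22 nt, A=4 T=4 G=10 C=4): GC 14/22 = 63.6% ✓; longest run = 2 ✓; 3' end AGA has 1 G/C ✓; length 22 ✓ — passes.
Primer 2 (21 nt, A=3 T=5 G=5 C=8): GC 13/21 = 61.9% ✓; longest run = 3 ✓; 3' end ACG has 2 G/C ✓; length 21 ✓ — passes.
Primer 3 (26 nt, A=5 T=4 G=10 C=7): GC 17/26 = 65.4%, outside 44.8–65.1% ✗; longest run = 3 ✓; 3' end CAA has 1 G/C ✓; length 26, outside 20–24 ✗ — fails.

Primer 1 and Primer 2.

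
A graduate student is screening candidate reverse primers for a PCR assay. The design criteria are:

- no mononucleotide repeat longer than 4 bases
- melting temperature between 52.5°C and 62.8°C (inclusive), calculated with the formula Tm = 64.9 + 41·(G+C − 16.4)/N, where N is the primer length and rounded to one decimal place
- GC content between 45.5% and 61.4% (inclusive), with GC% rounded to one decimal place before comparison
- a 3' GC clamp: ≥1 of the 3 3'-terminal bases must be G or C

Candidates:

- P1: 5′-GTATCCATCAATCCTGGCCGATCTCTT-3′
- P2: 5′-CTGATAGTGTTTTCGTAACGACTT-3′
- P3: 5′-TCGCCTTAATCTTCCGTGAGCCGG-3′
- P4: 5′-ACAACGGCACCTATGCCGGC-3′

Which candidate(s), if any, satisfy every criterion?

P1 (27 nt, A=5 T=9 G=4 C=9): longest run = 2 ✓; Tm = 64.9 + 41·(13 − 16.4)/27 = 59.7°C ✓; GC 13/27 = 48.1% ✓; 3' end CTT has 1 G/C ✓ — passes.
P2 (24 nt, A=5 T=10 G=5 C=4): longest run = 4 ✓; Tm = 64.9 + 41·(9 − 16.4)/24 = 52.3°C, outside 52.5–62.8°C ✗; GC 9/24 = 37.5%, outside 45.5–61.4% ✗; 3' end CTT has 1 G/C ✓ — fails.
P3 (24 nt, A=3 T=7 G=6 C=8): longest run = 2 ✓; Tm = 64.9 + 41·(14 − 16.4)/24 = 60.8°C ✓; GC 14/24 = 58.3% ✓; 3' end CGG has 3 G/C ✓ — passes.
P4 (20 nt, A=5 T=2 G=5 C=8): longest run = 2 ✓; Tm = 64.9 + 41·(13 − 16.4)/20 = 57.9°C ✓; GC 13/20 = 65.0%, outside 45.5–61.4% ✗; 3' end GGC has 3 G/C ✓ — fails.

P1 and P3.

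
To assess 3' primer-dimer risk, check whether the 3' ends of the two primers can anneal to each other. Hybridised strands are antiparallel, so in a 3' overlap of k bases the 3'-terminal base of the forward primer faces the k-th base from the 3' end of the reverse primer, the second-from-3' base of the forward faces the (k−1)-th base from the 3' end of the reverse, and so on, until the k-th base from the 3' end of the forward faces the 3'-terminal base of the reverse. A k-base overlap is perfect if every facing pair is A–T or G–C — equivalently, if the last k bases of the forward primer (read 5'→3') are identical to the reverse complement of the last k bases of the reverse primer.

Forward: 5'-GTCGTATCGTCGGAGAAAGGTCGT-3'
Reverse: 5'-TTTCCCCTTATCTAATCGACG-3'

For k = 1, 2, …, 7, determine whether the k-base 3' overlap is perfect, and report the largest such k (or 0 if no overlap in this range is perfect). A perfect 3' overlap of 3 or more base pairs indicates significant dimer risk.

Last 7 bases (5'→3') — forward …AGGTCGT, reverse …ATCGACG.
Reverse complement of the reverse primer's last 7 bases: CGTCGAT; its first k bases are the reverse complement of the reverse primer's last k bases, so a perfect k-base overlap needs the forward primer's last k bases to equal them.
Comparing (forward last k vs required): k=1: T vs C ✗; k=2: GT vs CG ✗; k=3: CGT vs CGT ✓; k=4: TCGT vs CGTC ✗; k=5: GTCGT vs CGTCG ✗; k=6: GGTCGT vs CGTCGA ✗; k=7: AGGTCGT vs CGTCGAT ✗.
Only k = 3 is perfect, so the longest perfect 3' overlap is 3.

Longest perfect overlap: 3 complementary base pairs; significant dimer risk (threshold 3).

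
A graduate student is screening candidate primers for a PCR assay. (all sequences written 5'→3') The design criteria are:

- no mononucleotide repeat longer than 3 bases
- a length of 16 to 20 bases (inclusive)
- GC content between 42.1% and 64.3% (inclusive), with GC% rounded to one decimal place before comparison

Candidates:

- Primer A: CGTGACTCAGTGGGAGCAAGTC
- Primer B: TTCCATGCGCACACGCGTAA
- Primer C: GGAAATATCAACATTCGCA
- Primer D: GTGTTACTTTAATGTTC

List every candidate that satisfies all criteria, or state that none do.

Primer B only.

Primer A (22 nt, A=5 T=4 G=8 C=5): longest run = 3 ✓; length 22, outside 16–20 ✗; GC 13/22 = 59.1% ✓ — fails.
Primer B (20 nt, A=5 T=4 G=4 C=7): longest run = 2 ✓; length 20 ✓; GC 11/20 = 55.0% ✓ — passes.
Primer C (19 nt, A=8 T=4 G=3 C=4): longest run = 3 ✓; length 19 ✓; GC 7/19 = 36.8%, outside 42.1–64.3% ✗ — fails.
Primer D (17 nt, A=3 T=9 G=3 C=2): longest run = 3 ✓; length 17 ✓; GC 5/17 = 29.4%, outside 42.1–64.3% ✗ — fails.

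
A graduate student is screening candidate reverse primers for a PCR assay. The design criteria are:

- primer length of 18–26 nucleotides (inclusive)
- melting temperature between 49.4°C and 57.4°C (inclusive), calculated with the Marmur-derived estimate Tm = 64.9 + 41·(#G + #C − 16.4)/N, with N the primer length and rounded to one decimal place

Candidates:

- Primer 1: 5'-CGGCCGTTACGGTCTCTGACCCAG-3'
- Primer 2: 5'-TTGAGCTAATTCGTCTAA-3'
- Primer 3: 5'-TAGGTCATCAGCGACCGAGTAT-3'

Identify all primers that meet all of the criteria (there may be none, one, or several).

Primer 3 only.

Primer 1 (24 nt, A=3 T=5 G=7 C=9): length 24 ✓; Tm = 64.9 + 41·(16 − 16.4)/24 = 64.2°C, outside 49.4–57.4°C ✗ — fails.
Primer 2 (18 nt, A=5 T=7 G=3 C=3): length 18 ✓; Tm = 64.9 + 41·(6 − 16.4)/18 = 41.2°C, outside 49.4–57.4°C ✗ — fails.
Primer 3 (22 nt, A=6 T=5 G=6 C=5): length 22 ✓; Tm = 64.9 + 41·(11 − 16.4)/22 = 54.8°C ✓ — passes.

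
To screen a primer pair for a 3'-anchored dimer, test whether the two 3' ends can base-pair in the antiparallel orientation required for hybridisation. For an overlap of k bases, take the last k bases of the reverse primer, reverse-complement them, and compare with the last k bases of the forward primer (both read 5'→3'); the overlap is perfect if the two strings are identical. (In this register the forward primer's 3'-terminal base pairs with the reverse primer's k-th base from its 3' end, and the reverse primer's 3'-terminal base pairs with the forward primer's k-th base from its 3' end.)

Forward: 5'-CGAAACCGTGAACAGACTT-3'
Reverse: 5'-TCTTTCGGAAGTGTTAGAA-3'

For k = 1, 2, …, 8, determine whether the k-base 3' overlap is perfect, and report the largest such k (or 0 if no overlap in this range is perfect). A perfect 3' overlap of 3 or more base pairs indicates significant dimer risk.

Last 8 bases (5'→3') — forward …ACAGACTT, reverse …TGTTAGAA.
Reverse complement of the reverse primer's last 8 bases: TTCTAACA; its first k bases are the reverse complement of the reverse primer's last k bases, so a perfect k-base overlap needs the forward primer's last k bases to equal them.
Comparing (forward last k vs required): k=1: T vs T ✓; k=2: TT vs TT ✓; k=3: CTT vs TTC ✗; k=4: ACTT vs TTCT ✗; k=5: GACTT vs TTCTA ✗; k=6: AGACTT vs TTCTAA ✗; k=7: CAGACTT vs TTCTAAC ✗; k=8: ACAGACTT vs TTCTAACA ✗.
Perfect overlaps at k = 1, 2; the largest is 2.

Longest perfect overlap: 2 complementary base pairs; below the dimer-risk threshold (threshold 3).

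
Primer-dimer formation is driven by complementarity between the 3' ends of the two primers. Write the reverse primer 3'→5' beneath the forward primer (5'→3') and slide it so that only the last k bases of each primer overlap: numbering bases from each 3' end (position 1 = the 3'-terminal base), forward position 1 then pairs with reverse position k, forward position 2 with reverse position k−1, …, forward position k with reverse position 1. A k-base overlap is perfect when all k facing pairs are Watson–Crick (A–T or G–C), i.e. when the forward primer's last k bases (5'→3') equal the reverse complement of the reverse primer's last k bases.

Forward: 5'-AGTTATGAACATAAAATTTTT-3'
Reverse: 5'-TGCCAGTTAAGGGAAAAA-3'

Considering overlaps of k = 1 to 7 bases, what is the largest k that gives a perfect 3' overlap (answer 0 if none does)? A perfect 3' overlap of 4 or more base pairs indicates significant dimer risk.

Last 7 bases (5'→3') — forward …AATTTTT, reverse …GGAAAAA.
Reverse complement of the reverse primer's last 7 bases: TTTTTCC; its first k bases are the reverse complement of the reverse primer's last k bases, so a perfect k-base overlap needs the forward primer's last k bases to equal them.
Comparing (forward last k vs required): k=1: T vs T ✓; k=2: TT vs TT ✓; k=3: TTT vs TTT ✓; k=4: TTTT vs TTTT ✓; k=5: TTTTT vs TTTTT ✓; k=6: ATTTTT vs TTTTTC ✗; k=7: AATTTTT vs TTTTTCC ✗.
Perfect overlaps at k = 1, 2, 3, 4, 5; the largest is 5.

Longest perfect overlap: 5 complementary base pairs; significant dimer risk (threshold 4).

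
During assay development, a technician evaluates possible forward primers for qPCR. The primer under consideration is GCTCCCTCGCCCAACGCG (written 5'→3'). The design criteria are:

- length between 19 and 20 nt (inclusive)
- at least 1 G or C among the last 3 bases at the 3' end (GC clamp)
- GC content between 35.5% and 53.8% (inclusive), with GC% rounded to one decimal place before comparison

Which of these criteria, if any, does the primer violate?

Base counts: A=2, T=2, G=4, C=10 (length 18).
length: length 18, outside 19–20 ✗
GC clamp: 3' end GCG has 3 G/C ✓
GC content: GC 14/18 = 77.8%, outside 35.5–53.8% ✗

Fails: length, GC content.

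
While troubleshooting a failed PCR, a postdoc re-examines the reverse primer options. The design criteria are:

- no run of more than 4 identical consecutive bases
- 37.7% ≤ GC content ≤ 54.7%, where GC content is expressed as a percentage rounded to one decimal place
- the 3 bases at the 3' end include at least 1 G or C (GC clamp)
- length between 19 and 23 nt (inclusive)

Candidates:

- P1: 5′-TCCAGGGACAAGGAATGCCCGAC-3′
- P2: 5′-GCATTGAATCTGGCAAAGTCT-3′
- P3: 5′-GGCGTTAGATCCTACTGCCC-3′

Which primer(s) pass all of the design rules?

P1 (23 nt, A=7 T=2 G=7 C=7): longest run = 3 ✓; GC 14/23 = 60.9%, outside 37.7–54.7% ✗; 3' end GAC has 2 G/C ✓; length 23 ✓ — fails.
P2 (21 nt, A=6 T=6 G=5 C=4): longest run = 3 ✓; GC 9/21 = 42.9% ✓; 3' end TCT has 1 G/C ✓; length 21 ✓ — passes.
P3 (20 nt, A=3 T=5 G=5 C=7): longest run = 3 ✓; GC 12/20 = 60.0%, outside 37.7–54.7% ✗; 3' end CCC has 3 G/C ✓; length 20 ✓ — fails.

P2 only.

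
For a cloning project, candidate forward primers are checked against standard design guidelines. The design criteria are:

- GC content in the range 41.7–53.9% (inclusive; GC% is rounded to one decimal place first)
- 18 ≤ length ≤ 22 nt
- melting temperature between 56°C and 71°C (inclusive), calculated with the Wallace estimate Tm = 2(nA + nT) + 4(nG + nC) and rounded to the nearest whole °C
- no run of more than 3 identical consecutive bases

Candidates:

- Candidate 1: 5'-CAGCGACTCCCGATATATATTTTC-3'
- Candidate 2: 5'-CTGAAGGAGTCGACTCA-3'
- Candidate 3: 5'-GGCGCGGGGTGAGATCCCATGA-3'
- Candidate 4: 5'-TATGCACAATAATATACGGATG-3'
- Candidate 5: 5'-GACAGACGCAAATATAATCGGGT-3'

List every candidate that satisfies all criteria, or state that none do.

Candidate 1 (24 nt, A=6 T=8 G=3 C=7): GC 10/24 = 41.7% ✓; length 24, outside 18–22 ✗; Tm = 2·14 + 4·10 = 68°C ✓; longest run = 4, exceeds 3 ✗ — fails.
Candidate 2 (17 nt, A=5 T=3 G=5 C=4): GC 9/17 = 52.9% ✓; length 17, outside 18–22 ✗; Tm = 2·8 + 4·9 = 52°C, outside 56–71°C ✗; longest run = 2 ✓ — fails.
Candidate 3 (22 nt, A=4 T=3 G=10 C=5): GC 15/22 = 68.2%, outside 41.7–53.9% ✗; length 22 ✓; Tm = 2·7 + 4·15 = 74°C, outside 56–71°C ✗; longest run = 4, exceeds 3 ✗ — fails.
Candidate 4 (22 nt, A=9 T=6 G=4 C=3): GC 7/22 = 31.8%, outside 41.7–53.9% ✗; length 22 ✓; Tm = 2·15 + 4·7 = 58°C ✓; longest run = 2 ✓ — fails.
Candidate 5 (23 nt, A=9 T=4 G=6 C=4): GC 10/23 = 43.5% ✓; length 23, outside 18–22 ✗; Tm = 2·13 + 4·10 = 66°C ✓; longest run = 3 ✓ — fails.

None of the candidates satisfy all criteria.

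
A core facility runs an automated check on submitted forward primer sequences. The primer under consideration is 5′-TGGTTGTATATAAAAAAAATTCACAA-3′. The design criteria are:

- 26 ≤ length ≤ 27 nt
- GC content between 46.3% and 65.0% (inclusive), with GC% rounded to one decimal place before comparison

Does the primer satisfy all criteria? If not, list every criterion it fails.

Base counts: A=13, T=8, G=3, C=2 (length 26).
length: length 26 ✓
GC content: GC 5/26 = 19.2%, outside 46.3–65.0% ✗

Fails: GC content.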